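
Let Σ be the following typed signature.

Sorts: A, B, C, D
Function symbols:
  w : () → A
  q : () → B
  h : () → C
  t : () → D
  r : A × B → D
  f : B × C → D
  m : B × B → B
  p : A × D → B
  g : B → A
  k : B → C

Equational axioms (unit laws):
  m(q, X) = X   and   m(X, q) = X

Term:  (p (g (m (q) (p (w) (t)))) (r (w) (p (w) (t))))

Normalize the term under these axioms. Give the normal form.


1. (p (g (m (q) (p (w) (t)))) (r (w) (p (w) (t))))  →  (p (g (p (w) (t))) (r (w) (p (w) (t))))

normal form = (p (g (p (w) (t))) (r (w) (p (w) (t))))


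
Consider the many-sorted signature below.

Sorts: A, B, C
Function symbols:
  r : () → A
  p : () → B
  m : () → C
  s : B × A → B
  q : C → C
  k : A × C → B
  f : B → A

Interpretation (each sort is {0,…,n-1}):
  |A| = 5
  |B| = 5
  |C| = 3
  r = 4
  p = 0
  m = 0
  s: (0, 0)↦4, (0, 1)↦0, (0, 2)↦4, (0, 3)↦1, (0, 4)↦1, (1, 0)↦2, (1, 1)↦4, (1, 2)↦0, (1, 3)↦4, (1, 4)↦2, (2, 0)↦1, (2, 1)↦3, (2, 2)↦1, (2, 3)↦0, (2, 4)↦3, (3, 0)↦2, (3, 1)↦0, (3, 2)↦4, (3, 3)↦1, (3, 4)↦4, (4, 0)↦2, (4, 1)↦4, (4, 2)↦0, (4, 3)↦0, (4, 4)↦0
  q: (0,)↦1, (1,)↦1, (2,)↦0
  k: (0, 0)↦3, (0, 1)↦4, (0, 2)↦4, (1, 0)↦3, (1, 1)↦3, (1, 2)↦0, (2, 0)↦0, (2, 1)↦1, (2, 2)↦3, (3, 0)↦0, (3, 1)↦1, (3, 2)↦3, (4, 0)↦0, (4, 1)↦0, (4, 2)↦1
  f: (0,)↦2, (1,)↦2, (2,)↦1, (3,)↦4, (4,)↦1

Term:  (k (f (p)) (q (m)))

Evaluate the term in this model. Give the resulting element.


  p = 0
  (f (p)) = f(0,) = 2
  m = 0
  (q (m)) = q(0,) = 1
  (k (f (p)) (q (m))) = k(2, 1) = 1

value = 1


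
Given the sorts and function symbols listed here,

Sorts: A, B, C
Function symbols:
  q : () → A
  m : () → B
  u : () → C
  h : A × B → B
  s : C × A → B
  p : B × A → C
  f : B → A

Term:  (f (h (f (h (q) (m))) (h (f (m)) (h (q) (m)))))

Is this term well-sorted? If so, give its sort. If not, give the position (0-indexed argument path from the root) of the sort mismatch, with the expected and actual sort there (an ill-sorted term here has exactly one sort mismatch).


        (q) : A
        (m) : B
      (h (q) (m)) : B
    (f (h (q) (m))) : A
        (m) : B
      (f (m)) : A
        (q) : A
        (m) : B
      (h (q) (m)) : B
    (h (f (m)) (h (q) (m))) : B
  (h (f (h (q) (m))) (h (f (m)) (h (q) (m)))) : B
(f (h (f (h (q) (m))) (h (f (m)) (h (q) (m))))) : A

well-sorted; sort = A


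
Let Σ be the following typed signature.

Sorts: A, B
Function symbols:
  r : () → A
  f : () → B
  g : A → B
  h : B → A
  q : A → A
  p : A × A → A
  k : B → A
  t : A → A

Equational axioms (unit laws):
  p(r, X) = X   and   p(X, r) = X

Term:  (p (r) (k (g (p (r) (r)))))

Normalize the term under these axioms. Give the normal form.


normal form = (k (g (r)))

1. (p (r) (k (g (p (r) (r)))))  →  (k (g (p (r) (r))))
2. (k (g (p (r) (r))))  →  (k (g (r)))


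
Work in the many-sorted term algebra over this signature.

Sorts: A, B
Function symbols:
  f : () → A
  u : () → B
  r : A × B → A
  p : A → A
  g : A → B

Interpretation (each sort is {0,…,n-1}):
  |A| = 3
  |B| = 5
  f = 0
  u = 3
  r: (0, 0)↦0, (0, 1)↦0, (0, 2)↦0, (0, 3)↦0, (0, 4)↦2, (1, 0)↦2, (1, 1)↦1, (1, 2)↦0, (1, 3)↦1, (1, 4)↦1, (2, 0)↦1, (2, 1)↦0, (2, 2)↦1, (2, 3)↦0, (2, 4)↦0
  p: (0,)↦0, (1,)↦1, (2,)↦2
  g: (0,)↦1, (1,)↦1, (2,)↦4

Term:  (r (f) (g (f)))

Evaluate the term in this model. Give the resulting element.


value = 0

  f = 0
  f = 0
  (g (f)) = g(0,) = 1
  (r (f) (g (f))) = r(0, 1) = 0


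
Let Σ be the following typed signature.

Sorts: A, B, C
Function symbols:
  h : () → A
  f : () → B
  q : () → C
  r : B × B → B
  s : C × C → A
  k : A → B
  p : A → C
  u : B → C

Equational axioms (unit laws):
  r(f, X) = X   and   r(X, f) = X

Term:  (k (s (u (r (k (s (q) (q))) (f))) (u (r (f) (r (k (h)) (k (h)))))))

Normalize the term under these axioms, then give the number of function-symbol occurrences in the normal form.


1. (k (s (u (r (k (s (q) (q))) (f))) (u (r (f) (r (k (h)) (k (h)))))))  →  (k (s (u (k (s (q) (q)))) (u (r (f) (r (k (h)) (k (h)))))))
2. (k (s (u (k (s (q) (q)))) (u (r (f) (r (k (h)) (k (h)))))))  →  (k (s (u (k (s (q) (q)))) (u (r (k (h)) (k (h))))))
normal form: (k (s (u (k (s (q) (q)))) (u (r (k (h)) (k (h))))))

size = 13


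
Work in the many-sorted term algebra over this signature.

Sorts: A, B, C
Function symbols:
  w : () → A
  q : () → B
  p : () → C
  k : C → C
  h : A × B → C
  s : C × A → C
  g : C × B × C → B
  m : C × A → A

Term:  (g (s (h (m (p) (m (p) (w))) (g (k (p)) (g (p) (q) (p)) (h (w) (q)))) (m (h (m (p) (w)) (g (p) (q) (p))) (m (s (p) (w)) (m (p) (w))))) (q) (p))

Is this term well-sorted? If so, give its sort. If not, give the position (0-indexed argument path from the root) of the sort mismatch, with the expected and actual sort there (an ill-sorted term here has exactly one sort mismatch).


        (p) : C
          (p) : C
          (w) : A
        (m (p) (w)) : A
      (m (p) (m (p) (w))) : A
          (p) : C
        (k (p)) : C
          (p) : C
          (q) : B
          (p) : C
        (g (p) (q) (p)) : B
          (w) : A
          (q) : B
        (h (w) (q)) : C
      (g (k (p)) (g (p) (q) (p)) (h (w) (q))) : B
    (h (m (p) (m (p) (w))) (g (k (p)) (g (p) (q) (p)) (h (w) (q)))) : C
          (p) : C
          (w) : A
        (m (p) (w)) : A
          (p) : C
          (q) : B
          (p) : C
        (g (p) (q) (p)) : B
      (h (m (p) (w)) (g (p) (q) (p))) : C
          (p) : C
          (w) : A
        (s (p) (w)) : C
          (p) : C
          (w) : A
        (m (p) (w)) : A
      (m (s (p) (w)) (m (p) (w))) : A
    (m (h (m (p) (w)) (g (p) (q) (p))) (m (s (p) (w)) (m (p) (w)))) : A
  (s (h (m (p) (m (p) (w))) (g (k (p)) (g (p) (q) (p)) (h (w) (q)))) (m (h (m (p) (w)) (g (p) (q) (p))) (m (s (p) (w)) (m (p) (w))))) : C
  (q) : B
  (p) : C
(g (s (h (m (p) (m (p) (w))) (g (k (p)) (g (p) (q) (p)) (h (w) (q)))) (m (h (m (p) (w)) (g (p) (q) (p))) (m (s (p) (w)) (m (p) (w))))) (q) (p)) : B

well-sorted; sort = B


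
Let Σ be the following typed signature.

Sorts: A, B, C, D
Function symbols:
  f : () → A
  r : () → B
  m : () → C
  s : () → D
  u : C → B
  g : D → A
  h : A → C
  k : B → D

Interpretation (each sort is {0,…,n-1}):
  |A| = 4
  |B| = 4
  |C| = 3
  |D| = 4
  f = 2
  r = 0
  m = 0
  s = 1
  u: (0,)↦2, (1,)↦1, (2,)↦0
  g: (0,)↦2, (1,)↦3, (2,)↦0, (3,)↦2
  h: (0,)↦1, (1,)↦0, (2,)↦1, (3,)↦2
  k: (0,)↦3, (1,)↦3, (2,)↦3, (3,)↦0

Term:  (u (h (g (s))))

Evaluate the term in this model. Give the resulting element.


  s = 1
  (g (s)) = g(1,) = 3
  (h (g (s))) = h(3,) = 2
  (u (h (g (s)))) = u(2,) = 0

value = 0


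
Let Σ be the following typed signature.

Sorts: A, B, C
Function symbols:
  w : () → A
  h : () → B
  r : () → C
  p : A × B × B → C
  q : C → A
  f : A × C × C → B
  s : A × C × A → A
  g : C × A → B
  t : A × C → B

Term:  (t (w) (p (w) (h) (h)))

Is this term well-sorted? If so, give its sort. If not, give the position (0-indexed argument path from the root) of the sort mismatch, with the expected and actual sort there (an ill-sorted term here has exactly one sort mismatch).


well-sorted; sort = B

  (w) : A
    (w) : A
    (h) : B
    (h) : B
  (p (w) (h) (h)) : C
(t (w) (p (w) (h) (h))) : B


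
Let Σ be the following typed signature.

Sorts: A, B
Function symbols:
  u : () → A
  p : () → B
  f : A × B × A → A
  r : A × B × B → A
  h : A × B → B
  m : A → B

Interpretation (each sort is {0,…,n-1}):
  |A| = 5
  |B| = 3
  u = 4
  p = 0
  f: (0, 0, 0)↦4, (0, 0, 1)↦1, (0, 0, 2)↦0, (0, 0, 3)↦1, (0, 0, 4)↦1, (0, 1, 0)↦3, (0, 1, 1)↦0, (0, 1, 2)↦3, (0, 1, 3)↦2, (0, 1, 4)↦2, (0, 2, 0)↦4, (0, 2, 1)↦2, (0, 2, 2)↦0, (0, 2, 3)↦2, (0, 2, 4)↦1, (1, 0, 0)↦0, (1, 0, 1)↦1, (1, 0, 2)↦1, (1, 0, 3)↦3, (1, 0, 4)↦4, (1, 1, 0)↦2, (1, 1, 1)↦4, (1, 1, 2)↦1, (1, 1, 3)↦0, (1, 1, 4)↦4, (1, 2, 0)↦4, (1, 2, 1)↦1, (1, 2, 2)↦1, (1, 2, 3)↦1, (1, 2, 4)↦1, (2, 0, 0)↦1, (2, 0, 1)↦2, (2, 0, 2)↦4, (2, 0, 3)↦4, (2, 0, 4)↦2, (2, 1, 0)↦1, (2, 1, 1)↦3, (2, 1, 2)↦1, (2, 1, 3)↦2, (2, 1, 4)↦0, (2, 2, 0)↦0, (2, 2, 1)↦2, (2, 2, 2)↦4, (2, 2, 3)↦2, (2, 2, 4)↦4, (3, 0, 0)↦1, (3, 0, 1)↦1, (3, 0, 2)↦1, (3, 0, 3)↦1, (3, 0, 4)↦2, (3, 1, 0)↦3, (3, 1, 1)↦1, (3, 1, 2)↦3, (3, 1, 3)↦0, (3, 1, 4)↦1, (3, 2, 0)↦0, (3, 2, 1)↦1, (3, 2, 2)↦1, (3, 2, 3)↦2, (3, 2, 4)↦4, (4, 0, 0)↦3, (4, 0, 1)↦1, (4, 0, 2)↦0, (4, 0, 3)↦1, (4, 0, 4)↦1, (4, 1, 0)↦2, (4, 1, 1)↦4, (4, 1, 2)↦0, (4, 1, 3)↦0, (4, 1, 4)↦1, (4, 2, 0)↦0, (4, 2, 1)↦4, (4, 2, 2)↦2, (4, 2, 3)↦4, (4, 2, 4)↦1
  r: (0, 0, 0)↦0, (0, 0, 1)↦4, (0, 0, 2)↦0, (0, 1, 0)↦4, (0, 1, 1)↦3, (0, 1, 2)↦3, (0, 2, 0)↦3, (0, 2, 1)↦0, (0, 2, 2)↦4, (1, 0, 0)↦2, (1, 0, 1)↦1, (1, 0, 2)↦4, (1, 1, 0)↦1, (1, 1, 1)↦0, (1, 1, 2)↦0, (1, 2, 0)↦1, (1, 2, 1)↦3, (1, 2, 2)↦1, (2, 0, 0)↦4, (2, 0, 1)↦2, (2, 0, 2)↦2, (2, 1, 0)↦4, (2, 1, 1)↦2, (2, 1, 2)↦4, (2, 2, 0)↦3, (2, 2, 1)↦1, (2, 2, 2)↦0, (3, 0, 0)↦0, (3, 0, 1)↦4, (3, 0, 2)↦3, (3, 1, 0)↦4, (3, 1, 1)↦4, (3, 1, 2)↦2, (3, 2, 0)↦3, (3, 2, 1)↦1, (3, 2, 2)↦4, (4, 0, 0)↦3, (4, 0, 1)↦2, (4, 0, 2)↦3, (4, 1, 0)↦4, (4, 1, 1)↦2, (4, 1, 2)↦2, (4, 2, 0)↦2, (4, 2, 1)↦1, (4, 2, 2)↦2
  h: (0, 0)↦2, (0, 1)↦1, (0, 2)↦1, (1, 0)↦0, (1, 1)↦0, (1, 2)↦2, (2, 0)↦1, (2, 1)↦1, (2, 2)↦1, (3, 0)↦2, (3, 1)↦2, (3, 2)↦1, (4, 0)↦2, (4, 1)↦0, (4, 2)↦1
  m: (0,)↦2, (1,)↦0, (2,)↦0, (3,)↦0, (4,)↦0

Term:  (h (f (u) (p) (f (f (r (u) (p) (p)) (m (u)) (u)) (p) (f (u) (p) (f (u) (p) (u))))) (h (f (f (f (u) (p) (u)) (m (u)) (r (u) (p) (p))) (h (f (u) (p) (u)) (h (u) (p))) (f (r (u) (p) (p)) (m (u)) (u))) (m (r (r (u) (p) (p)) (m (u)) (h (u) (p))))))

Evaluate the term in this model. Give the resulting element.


  u = 4
  p = 0
  u = 4
  p = 0
  p = 0
  (r (u) (p) (p)) = r(4, 0, 0) = 3
  u = 4
  (m (u)) = m(4,) = 0
  u = 4
  (f (r (u) (p) (p)) (m (u)) (u)) = f(3, 0, 4) = 2
  p = 0
  u = 4
  p = 0
  u = 4
  p = 0
  u = 4
  (f (u) (p) (u)) = f(4, 0, 4) = 1
  (f (u) (p) (f (u) (p) (u))) = f(4, 0, 1) = 1
  (f (f (r (u) (p) (p)) (m (u)) (u)) (p) (f (u) (p) (f (u) (p) (u)))) = f(2, 0, 1) = 2
  (f (u) (p) (f (f (r (u) (p) (p)) (m (u)) (u)) (p) (f (u) (p) (f (u) (p) (u))))) = f(4, 0, 2) = 0
  u = 4
  p = 0
  u = 4
  (f (u) (p) (u)) = f(4, 0, 4) = 1
  u = 4
  (m (u)) = m(4,) = 0
  u = 4
  p = 0
  p = 0
  (r (u) (p) (p)) = r(4, 0, 0) = 3
  (f (f (u) (p) (u)) (m (u)) (r (u) (p) (p))) = f(1, 0, 3) = 3
  u = 4
  p = 0
  u = 4
  (f (u) (p) (u)) = f(4, 0, 4) = 1
  u = 4
  p = 0
  (h (u) (p)) = h(4, 0) = 2
  (h (f (u) (p) (u)) (h (u) (p))) = h(1, 2) = 2
  u = 4
  p = 0
  p = 0
  (r (u) (p) (p)) = r(4, 0, 0) = 3
  u = 4
  (m (u)) = m(4,) = 0
  u = 4
  (f (r (u) (p) (p)) (m (u)) (u)) = f(3, 0, 4) = 2
  (f (f (f (u) (p) (u)) (m (u)) (r (u) (p) (p))) (h (f (u) (p) (u)) (h (u) (p))) (f (r (u) (p) (p)) (m (u)) (u))) = f(3, 2, 2) = 1
  u = 4
  p = 0
  p = 0
  (r (u) (p) (p)) = r(4, 0, 0) = 3
  u = 4
  (m (u)) = m(4,) = 0
  u = 4
  p = 0
  (h (u) (p)) = h(4, 0) = 2
  (r (r (u) (p) (p)) (m (u)) (h (u) (p))) = r(3, 0, 2) = 3
  (m (r (r (u) (p) (p)) (m (u)) (h (u) (p)))) = m(3,) = 0
  (h (f (f (f (u) (p) (u)) (m (u)) (r (u) (p) (p))) (h (f (u) (p) (u)) (h (u) (p))) (f (r (u) (p) (p)) (m (u)) (u))) (m (r (r (u) (p) (p)) (m (u)) (h (u) (p))))) = h(1, 0) = 0
  (h (f (u) (p) (f (f (r (u) (p) (p)) (m (u)) (u)) (p) (f (u) (p) (f (u) (p) (u))))) (h (f (f (f (u) (p) (u)) (m (u)) (r (u) (p) (p))) (h (f (u) (p) (u)) (h (u) (p))) (f (r (u) (p) (p)) (m (u)) (u))) (m (r (r (u) (p) (p)) (m (u)) (h (u) (p)))))) = h(0, 0) = 2

value = 2


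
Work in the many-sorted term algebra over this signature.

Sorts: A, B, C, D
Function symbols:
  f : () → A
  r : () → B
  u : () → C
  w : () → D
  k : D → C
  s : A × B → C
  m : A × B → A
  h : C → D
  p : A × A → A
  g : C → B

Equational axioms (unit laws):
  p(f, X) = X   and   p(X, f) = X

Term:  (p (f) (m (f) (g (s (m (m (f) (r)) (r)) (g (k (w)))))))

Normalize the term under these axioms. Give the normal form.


1. (p (f) (m (f) (g (s (m (m (f) (r)) (r)) (g (k (w)))))))  →  (m (f) (g (s (m (m (f) (r)) (r)) (g (k (w))))))

normal form = (m (f) (g (s (m (m (f) (r)) (r)) (g (k (w))))))


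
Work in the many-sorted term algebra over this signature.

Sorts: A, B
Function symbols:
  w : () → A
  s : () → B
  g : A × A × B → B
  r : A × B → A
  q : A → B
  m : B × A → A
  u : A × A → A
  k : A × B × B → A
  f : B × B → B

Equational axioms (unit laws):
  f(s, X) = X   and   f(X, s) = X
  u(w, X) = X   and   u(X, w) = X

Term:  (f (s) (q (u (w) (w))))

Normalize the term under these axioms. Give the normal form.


1. (f (s) (q (u (w) (w))))  →  (q (u (w) (w)))
2. (q (u (w) (w)))  →  (q (w))

normal form = (q (w))


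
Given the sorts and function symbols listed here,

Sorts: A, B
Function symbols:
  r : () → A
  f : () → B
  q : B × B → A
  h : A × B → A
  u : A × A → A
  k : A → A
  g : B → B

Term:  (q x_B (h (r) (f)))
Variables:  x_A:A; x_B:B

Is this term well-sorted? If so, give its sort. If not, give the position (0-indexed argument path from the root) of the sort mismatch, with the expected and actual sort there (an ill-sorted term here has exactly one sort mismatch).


  x_B : B
    (r) : A
    (f) : B
  (h (r) (f)) : A
(q x_B (h (r) (f))) : ✗ arg 1 at [1] has sort A, expected B

ill-sorted at position [1]: expected B, got A


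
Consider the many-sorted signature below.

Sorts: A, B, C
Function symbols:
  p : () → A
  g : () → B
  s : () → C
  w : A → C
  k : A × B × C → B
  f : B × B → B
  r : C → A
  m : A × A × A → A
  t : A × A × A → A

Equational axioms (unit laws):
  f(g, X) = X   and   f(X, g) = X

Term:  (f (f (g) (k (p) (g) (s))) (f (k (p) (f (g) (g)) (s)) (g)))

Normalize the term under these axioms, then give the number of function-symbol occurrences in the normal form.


size = 9

1. (f (f (g) (k (p) (g) (s))) (f (k (p) (f (g) (g)) (s)) (g)))  →  (f (k (p) (g) (s)) (f (k (p) (f (g) (g)) (s)) (g)))
2. (f (k (p) (g) (s)) (f (k (p) (f (g) (g)) (s)) (g)))  →  (f (k (p) (g) (s)) (k (p) (f (g) (g)) (s)))
3. (f (k (p) (g) (s)) (k (p) (f (g) (g)) (s)))  →  (f (k (p) (g) (s)) (k (p) (g) (s)))
normal form: (f (k (p) (g) (s)) (k (p) (g) (s)))


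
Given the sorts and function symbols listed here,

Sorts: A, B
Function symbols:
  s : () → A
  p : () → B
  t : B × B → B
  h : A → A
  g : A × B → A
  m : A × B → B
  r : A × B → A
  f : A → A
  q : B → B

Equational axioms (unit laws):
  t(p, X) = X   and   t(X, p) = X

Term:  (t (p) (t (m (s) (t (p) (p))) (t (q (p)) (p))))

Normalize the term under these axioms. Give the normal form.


1. (t (p) (t (m (s) (t (p) (p))) (t (q (p)) (p))))  →  (t (m (s) (t (p) (p))) (t (q (p)) (p)))
2. (t (m (s) (t (p) (p))) (t (q (p)) (p)))  →  (t (m (s) (p)) (t (q (p)) (p)))
3. (t (m (s) (p)) (t (q (p)) (p)))  →  (t (m (s) (p)) (q (p)))

normal form = (t (m (s) (p)) (q (p)))


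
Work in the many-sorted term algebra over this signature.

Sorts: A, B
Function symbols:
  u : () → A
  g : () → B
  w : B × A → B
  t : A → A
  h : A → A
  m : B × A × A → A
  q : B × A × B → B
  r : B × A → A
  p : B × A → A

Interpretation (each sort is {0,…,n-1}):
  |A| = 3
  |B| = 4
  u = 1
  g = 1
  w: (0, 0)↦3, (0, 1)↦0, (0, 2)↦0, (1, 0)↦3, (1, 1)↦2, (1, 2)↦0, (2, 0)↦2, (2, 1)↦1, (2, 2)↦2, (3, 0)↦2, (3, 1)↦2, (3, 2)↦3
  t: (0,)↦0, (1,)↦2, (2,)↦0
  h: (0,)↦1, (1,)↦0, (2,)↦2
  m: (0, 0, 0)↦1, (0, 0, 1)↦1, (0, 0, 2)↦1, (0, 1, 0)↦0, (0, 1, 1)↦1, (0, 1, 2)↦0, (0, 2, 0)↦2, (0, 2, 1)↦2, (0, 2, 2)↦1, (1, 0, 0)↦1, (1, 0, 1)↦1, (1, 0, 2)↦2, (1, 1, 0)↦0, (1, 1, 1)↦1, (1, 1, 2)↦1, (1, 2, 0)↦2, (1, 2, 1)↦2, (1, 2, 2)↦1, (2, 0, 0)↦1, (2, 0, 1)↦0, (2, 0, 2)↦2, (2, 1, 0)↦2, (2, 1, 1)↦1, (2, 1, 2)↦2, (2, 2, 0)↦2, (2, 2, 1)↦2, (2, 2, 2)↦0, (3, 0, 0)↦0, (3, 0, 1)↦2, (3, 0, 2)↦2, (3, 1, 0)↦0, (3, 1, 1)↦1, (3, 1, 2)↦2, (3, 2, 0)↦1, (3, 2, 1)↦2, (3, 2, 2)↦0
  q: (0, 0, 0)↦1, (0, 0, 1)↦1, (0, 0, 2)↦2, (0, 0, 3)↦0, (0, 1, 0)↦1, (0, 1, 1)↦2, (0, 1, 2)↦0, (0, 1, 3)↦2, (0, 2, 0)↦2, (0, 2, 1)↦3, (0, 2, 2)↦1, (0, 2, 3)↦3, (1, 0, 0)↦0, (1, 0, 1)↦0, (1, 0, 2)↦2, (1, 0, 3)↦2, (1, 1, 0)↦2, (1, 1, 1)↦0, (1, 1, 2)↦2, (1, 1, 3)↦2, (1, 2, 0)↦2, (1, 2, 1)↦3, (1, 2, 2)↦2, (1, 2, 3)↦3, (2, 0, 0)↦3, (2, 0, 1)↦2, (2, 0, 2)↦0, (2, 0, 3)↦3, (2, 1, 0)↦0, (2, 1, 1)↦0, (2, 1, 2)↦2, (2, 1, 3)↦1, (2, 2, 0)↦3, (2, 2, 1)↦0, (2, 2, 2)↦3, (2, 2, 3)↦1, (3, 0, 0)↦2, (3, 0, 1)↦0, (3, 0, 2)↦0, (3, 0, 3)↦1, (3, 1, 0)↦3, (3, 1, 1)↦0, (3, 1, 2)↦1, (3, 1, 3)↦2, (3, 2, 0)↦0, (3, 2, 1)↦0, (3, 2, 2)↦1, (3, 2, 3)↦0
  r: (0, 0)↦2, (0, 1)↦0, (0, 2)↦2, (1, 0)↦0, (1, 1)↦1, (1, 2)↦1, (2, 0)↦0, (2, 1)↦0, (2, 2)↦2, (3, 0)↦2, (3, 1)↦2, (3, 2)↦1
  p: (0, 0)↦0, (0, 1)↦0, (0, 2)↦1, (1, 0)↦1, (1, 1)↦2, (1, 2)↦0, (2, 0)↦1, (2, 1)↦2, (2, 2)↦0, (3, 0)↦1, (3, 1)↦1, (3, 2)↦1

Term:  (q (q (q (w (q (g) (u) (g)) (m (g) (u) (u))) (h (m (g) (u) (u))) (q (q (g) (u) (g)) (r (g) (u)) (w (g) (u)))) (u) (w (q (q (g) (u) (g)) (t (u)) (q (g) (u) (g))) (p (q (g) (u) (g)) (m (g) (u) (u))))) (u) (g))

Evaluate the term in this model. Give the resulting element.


value = 0

  g = 1
  u = 1
  g = 1
  (q (g) (u) (g)) = q(1, 1, 1) = 0
  g = 1
  u = 1
  u = 1
  (m (g) (u) (u)) = m(1, 1, 1) = 1
  (w (q (g) (u) (g)) (m (g) (u) (u))) = w(0, 1) = 0
  g = 1
  u = 1
  u = 1
  (m (g) (u) (u)) = m(1, 1, 1) = 1
  (h (m (g) (u) (u))) = h(1,) = 0
  g = 1
  u = 1
  g = 1
  (q (g) (u) (g)) = q(1, 1, 1) = 0
  g = 1
  u = 1
  (r (g) (u)) = r(1, 1) = 1
  g = 1
  u = 1
  (w (g) (u)) = w(1, 1) = 2
  (q (q (g) (u) (g)) (r (g) (u)) (w (g) (u))) = q(0, 1, 2) = 0
  (q (w (q (g) (u) (g)) (m (g) (u) (u))) (h (m (g) (u) (u))) (q (q (g) (u) (g)) (r (g) (u)) (w (g) (u)))) = q(0, 0, 0) = 1
  u = 1
  g = 1
  u = 1
  g = 1
  (q (g) (u) (g)) = q(1, 1, 1) = 0
  u = 1
  (t (u)) = t(1,) = 2
  g = 1
  u = 1
  g = 1
  (q (g) (u) (g)) = q(1, 1, 1) = 0
  (q (q (g) (u) (g)) (t (u)) (q (g) (u) (g))) = q(0, 2, 0) = 2
  g = 1
  u = 1
  g = 1
  (q (g) (u) (g)) = q(1, 1, 1) = 0
  g = 1
  u = 1
  u = 1
  (m (g) (u) (u)) = m(1, 1, 1) = 1
  (p (q (g) (u) (g)) (m (g) (u) (u))) = p(0, 1) = 0
  (w (q (q (g) (u) (g)) (t (u)) (q (g) (u) (g))) (p (q (g) (u) (g)) (m (g) (u) (u)))) = w(2, 0) = 2
  (q (q (w (q (g) (u) (g)) (m (g) (u) (u))) (h (m (g) (u) (u))) (q (q (g) (u) (g)) (r (g) (u)) (w (g) (u)))) (u) (w (q (q (g) (u) (g)) (t (u)) (q (g) (u) (g))) (p (q (g) (u) (g)) (m (g) (u) (u))))) = q(1, 1, 2) = 2
  u = 1
  g = 1
  (q (q (q (w (q (g) (u) (g)) (m (g) (u) (u))) (h (m (g) (u) (u))) (q (q (g) (u) (g)) (r (g) (u)) (w (g) (u)))) (u) (w (q (q (g) (u) (g)) (t (u)) (q (g) (u) (g))) (p (q (g) (u) (g)) (m (g) (u) (u))))) (u) (g)) = q(2, 1, 1) = 0


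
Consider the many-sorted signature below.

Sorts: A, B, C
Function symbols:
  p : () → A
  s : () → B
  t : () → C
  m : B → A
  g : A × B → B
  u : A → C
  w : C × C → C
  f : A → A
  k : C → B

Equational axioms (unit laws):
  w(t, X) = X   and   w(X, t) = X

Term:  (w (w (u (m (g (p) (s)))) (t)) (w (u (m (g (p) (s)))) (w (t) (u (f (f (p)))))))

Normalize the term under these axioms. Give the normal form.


normal form = (w (u (m (g (p) (s)))) (w (u (m (g (p) (s)))) (u (f (f (p))))))

1. (w (w (u (m (g (p) (s)))) (t)) (w (u (m (g (p) (s)))) (w (t) (u (f (f (p)))))))  →  (w (u (m (g (p) (s)))) (w (u (m (g (p) (s)))) (w (t) (u (f (f (p)))))))
2. (w (u (m (g (p) (s)))) (w (u (m (g (p) (s)))) (w (t) (u (f (f (p)))))))  →  (w (u (m (g (p) (s)))) (w (u (m (g (p) (s)))) (u (f (f (p))))))


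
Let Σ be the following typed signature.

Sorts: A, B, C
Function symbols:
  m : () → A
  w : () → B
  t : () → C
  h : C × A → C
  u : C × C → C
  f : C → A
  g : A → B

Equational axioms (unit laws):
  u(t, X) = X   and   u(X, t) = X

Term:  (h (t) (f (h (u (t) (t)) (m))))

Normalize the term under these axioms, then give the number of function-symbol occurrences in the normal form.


1. (h (t) (f (h (u (t) (t)) (m))))  →  (h (t) (f (h (t) (m))))
normal form: (h (t) (f (h (t) (m))))

size = 6


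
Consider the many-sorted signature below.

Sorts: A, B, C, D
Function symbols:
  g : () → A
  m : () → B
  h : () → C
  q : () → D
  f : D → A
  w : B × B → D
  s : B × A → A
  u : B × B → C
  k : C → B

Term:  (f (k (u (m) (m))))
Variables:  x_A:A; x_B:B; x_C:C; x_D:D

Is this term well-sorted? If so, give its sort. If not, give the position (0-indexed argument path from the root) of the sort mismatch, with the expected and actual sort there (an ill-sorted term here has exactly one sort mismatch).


ill-sorted at position [0]: expected D, got B

      (m) : B
      (m) : B
    (u (m) (m)) : C
  (k (u (m) (m))) : B
(f (k (u (m) (m)))) : ✗ arg 0 at [0] has sort B, expected D


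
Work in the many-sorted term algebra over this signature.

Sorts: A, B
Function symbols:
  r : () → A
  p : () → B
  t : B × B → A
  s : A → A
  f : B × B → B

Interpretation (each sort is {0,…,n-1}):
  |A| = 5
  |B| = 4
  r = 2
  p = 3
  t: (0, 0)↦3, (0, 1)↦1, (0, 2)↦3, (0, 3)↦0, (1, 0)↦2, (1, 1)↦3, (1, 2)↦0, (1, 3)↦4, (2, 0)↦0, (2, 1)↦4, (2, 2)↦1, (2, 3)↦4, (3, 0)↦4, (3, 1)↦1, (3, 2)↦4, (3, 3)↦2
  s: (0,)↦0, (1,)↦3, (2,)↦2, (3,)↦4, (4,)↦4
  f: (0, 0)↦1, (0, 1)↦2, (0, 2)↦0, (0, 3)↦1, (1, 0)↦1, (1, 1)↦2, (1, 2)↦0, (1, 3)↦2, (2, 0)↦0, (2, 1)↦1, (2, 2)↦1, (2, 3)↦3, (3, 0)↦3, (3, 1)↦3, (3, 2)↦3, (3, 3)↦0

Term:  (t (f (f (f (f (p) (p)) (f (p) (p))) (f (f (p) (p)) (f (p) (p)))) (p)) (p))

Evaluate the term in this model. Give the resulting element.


  p = 3
  p = 3
  (f (p) (p)) = f(3, 3) = 0
  p = 3
  p = 3
  (f (p) (p)) = f(3, 3) = 0
  (f (f (p) (p)) (f (p) (p))) = f(0, 0) = 1
  p = 3
  p = 3
  (f (p) (p)) = f(3, 3) = 0
  p = 3
  p = 3
  (f (p) (p)) = f(3, 3) = 0
  (f (f (p) (p)) (f (p) (p))) = f(0, 0) = 1
  (f (f (f (p) (p)) (f (p) (p))) (f (f (p) (p)) (f (p) (p)))) = f(1, 1) = 2
  p = 3
  (f (f (f (f (p) (p)) (f (p) (p))) (f (f (p) (p)) (f (p) (p)))) (p)) = f(2, 3) = 3
  p = 3
  (t (f (f (f (f (p) (p)) (f (p) (p))) (f (f (p) (p)) (f (p) (p)))) (p)) (p)) = t(3, 3) = 2

value = 2


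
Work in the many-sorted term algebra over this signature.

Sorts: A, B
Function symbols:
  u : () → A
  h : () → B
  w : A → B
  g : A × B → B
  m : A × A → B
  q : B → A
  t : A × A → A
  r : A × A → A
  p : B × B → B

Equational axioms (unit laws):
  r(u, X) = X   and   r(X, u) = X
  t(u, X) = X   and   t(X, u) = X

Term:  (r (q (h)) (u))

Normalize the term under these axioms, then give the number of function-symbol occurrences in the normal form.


size = 2

1. (r (q (h)) (u))  →  (q (h))
normal form: (q (h))


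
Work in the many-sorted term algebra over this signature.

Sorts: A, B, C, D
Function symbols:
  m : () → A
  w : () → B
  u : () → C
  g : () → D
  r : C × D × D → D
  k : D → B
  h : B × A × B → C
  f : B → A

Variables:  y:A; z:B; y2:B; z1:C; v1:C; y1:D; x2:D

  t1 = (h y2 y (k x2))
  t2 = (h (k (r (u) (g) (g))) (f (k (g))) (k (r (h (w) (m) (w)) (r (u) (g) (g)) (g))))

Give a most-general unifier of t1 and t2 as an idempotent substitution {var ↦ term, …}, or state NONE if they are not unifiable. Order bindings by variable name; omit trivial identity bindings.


{x2 ↦ (r (h (w) (m) (w)) (r (u) (g) (g)) (g)), y ↦ (f (k (g))), y2 ↦ (k (r (u) (g) (g)))}


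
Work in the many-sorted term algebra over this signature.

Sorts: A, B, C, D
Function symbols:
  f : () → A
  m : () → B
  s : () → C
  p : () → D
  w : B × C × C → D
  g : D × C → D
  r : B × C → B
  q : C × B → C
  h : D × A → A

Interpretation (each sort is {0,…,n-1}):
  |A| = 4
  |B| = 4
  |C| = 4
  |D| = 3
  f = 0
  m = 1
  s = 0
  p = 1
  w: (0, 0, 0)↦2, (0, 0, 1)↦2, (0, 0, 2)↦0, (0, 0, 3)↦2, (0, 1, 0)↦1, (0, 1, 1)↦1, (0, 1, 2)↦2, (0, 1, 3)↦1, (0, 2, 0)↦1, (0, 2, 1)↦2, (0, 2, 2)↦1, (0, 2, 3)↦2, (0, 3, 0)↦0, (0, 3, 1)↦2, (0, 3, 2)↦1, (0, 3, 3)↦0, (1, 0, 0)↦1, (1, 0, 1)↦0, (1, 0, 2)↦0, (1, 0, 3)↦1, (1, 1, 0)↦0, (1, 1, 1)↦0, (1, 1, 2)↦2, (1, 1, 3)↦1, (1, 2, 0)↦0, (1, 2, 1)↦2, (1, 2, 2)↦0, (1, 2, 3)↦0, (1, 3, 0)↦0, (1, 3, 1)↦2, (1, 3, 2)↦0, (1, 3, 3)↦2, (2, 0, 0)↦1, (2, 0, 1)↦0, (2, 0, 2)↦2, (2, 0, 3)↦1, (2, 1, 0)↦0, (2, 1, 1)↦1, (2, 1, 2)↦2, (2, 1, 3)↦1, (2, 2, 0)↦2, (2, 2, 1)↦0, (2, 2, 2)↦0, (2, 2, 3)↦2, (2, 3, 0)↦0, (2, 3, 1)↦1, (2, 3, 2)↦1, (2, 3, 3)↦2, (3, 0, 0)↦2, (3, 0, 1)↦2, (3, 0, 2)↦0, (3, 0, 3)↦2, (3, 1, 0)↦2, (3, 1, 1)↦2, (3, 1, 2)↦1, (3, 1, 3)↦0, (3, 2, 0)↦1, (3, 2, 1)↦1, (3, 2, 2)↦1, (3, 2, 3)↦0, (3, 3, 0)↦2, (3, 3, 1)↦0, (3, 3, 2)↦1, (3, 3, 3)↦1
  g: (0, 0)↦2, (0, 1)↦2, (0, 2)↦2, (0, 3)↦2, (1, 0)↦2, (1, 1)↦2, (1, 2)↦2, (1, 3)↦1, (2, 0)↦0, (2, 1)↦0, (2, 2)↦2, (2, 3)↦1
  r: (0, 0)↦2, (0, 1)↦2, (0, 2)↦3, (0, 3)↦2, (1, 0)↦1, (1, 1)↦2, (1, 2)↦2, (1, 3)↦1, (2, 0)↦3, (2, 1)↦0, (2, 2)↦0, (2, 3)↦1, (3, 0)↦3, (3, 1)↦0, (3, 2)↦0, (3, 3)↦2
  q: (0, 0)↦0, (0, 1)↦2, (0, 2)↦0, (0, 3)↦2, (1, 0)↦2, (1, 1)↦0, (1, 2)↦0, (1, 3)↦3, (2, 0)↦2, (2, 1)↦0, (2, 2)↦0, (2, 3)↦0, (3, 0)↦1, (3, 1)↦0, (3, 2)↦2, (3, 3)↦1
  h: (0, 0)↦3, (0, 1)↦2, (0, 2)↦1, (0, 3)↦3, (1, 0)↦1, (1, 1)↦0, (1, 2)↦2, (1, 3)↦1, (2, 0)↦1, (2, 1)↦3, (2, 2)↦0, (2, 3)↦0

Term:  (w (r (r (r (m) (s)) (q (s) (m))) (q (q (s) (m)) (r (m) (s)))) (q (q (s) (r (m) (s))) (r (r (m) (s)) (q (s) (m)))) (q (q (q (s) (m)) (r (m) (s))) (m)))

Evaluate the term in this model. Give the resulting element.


value = 0

  m = 1
  s = 0
  (r (m) (s)) = r(1, 0) = 1
  s = 0
  m = 1
  (q (s) (m)) = q(0, 1) = 2
  (r (r (m) (s)) (q (s) (m))) = r(1, 2) = 2
  s = 0
  m = 1
  (q (s) (m)) = q(0, 1) = 2
  m = 1
  s = 0
  (r (m) (s)) = r(1, 0) = 1
  (q (q (s) (m)) (r (m) (s))) = q(2, 1) = 0
  (r (r (r (m) (s)) (q (s) (m))) (q (q (s) (m)) (r (m) (s)))) = r(2, 0) = 3
  s = 0
  m = 1
  s = 0
  (r (m) (s)) = r(1, 0) = 1
  (q (s) (r (m) (s))) = q(0, 1) = 2
  m = 1
  s = 0
  (r (m) (s)) = r(1, 0) = 1
  s = 0
  m = 1
  (q (s) (m)) = q(0, 1) = 2
  (r (r (m) (s)) (q (s) (m))) = r(1, 2) = 2
  (q (q (s) (r (m) (s))) (r (r (m) (s)) (q (s) (m)))) = q(2, 2) = 0
  s = 0
  m = 1
  (q (s) (m)) = q(0, 1) = 2
  m = 1
  s = 0
  (r (m) (s)) = r(1, 0) = 1
  (q (q (s) (m)) (r (m) (s))) = q(2, 1) = 0
  m = 1
  (q (q (q (s) (m)) (r (m) (s))) (m)) = q(0, 1) = 2
  (w (r (r (r (m) (s)) (q (s) (m))) (q (q (s) (m)) (r (m) (s)))) (q (q (s) (r (m) (s))) (r (r (m) (s)) (q (s) (m)))) (q (q (q (s) (m)) (r (m) (s))) (m))) = w(3, 0, 2) = 0


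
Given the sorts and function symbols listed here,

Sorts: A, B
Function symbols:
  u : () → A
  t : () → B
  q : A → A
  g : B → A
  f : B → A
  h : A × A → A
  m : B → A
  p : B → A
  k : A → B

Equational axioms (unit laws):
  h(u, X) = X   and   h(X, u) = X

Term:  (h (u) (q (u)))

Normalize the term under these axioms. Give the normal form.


normal form = (q (u))

1. (h (u) (q (u)))  →  (q (u))


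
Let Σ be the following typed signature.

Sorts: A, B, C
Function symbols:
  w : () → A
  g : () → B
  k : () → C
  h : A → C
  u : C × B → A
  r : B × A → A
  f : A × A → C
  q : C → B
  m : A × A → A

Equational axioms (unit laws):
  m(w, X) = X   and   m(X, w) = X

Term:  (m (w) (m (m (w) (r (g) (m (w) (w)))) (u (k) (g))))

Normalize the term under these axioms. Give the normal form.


1. (m (w) (m (m (w) (r (g) (m (w) (w)))) (u (k) (g))))  →  (m (m (w) (r (g) (m (w) (w)))) (u (k) (g)))
2. (m (m (w) (r (g) (m (w) (w)))) (u (k) (g)))  →  (m (r (g) (m (w) (w))) (u (k) (g)))
3. (m (r (g) (m (w) (w))) (u (k) (g)))  →  (m (r (g) (w)) (u (k) (g)))

normal form = (m (r (g) (w)) (u (k) (g)))


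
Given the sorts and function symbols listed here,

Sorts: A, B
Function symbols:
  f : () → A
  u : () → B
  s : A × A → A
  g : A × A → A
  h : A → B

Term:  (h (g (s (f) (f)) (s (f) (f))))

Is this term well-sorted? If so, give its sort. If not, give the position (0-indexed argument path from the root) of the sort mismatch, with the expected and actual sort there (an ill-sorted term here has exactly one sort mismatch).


well-sorted; sort = B

      (f) : A
      (f) : A
    (s (f) (f)) : A
      (f) : A
      (f) : A
    (s (f) (f)) : A
  (g (s (f) (f)) (s (f) (f))) : A
(h (g (s (f) (f)) (s (f) (f)))) : B


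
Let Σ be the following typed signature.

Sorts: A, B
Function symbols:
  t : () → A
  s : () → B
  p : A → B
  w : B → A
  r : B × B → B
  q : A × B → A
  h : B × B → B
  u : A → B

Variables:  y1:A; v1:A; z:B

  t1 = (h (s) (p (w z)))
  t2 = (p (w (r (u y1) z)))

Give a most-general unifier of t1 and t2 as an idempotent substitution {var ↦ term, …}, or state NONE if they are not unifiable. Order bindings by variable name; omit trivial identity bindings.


head clash or occurs-check failure — not unifiable

NONE (not unifiable)


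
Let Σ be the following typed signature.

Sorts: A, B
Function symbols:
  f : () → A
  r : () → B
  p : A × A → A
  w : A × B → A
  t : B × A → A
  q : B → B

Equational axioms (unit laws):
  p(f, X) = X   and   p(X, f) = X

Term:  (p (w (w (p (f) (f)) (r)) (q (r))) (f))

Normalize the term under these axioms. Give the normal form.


1. (p (w (w (p (f) (f)) (r)) (q (r))) (f))  →  (w (w (p (f) (f)) (r)) (q (r)))
2. (w (w (p (f) (f)) (r)) (q (r)))  →  (w (w (f) (r)) (q (r)))

normal form = (w (w (f) (r)) (q (r)))


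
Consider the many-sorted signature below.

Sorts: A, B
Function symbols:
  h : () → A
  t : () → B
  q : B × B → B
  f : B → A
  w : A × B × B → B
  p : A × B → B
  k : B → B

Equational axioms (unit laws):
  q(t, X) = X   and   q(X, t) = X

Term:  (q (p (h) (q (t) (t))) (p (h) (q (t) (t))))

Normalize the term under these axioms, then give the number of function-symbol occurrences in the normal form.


size = 7

1. (q (p (h) (q (t) (t))) (p (h) (q (t) (t))))  →  (q (p (h) (t)) (p (h) (q (t) (t))))
2. (q (p (h) (t)) (p (h) (q (t) (t))))  →  (q (p (h) (t)) (p (h) (t)))
normal form: (q (p (h) (t)) (p (h) (t)))


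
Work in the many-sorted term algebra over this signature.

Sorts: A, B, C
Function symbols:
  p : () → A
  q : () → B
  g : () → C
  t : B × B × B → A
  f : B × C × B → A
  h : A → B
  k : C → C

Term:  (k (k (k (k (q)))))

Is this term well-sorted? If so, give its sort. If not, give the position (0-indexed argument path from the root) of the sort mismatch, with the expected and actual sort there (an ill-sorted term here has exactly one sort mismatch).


        (q) : B
      (k (q)) : ✗ arg 0 at [0, 0, 0, 0] has sort B, expected C

ill-sorted at position [0, 0, 0, 0]: expected C, got B


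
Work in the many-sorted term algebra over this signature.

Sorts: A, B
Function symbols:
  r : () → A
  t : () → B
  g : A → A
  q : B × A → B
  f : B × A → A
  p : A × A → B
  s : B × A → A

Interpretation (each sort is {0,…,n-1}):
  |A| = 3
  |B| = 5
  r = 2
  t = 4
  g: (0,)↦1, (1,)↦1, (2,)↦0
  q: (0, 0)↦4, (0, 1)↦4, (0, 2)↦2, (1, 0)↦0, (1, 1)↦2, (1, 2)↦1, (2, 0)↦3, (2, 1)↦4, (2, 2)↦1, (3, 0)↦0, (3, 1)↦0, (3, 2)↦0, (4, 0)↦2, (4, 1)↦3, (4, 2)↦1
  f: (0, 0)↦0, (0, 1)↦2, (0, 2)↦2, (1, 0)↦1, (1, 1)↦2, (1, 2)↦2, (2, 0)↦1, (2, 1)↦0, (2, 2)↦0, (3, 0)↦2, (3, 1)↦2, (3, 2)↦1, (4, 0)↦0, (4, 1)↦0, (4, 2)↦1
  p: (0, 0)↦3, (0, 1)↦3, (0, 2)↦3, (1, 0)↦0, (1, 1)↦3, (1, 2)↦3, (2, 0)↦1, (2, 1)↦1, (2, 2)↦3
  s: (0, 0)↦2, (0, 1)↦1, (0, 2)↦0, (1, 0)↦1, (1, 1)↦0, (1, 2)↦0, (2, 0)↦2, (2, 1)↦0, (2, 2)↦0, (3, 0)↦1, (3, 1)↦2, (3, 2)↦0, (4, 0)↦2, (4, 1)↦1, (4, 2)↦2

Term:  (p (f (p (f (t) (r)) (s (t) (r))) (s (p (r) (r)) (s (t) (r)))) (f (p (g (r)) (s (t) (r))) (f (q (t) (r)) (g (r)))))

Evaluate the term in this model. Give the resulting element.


  t = 4
  r = 2
  (f (t) (r)) = f(4, 2) = 1
  t = 4
  r = 2
  (s (t) (r)) = s(4, 2) = 2
  (p (f (t) (r)) (s (t) (r))) = p(1, 2) = 3
  r = 2
  r = 2
  (p (r) (r)) = p(2, 2) = 3
  t = 4
  r = 2
  (s (t) (r)) = s(4, 2) = 2
  (s (p (r) (r)) (s (t) (r))) = s(3, 2) = 0
  (f (p (f (t) (r)) (s (t) (r))) (s (p (r) (r)) (s (t) (r)))) = f(3, 0) = 2
  r = 2
  (g (r)) = g(2,) = 0
  t = 4
  r = 2
  (s (t) (r)) = s(4, 2) = 2
  (p (g (r)) (s (t) (r))) = p(0, 2) = 3
  t = 4
  r = 2
  (q (t) (r)) = q(4, 2) = 1
  r = 2
  (g (r)) = g(2,) = 0
  (f (q (t) (r)) (g (r))) = f(1, 0) = 1
  (f (p (g (r)) (s (t) (r))) (f (q (t) (r)) (g (r)))) = f(3, 1) = 2
  (p (f (p (f (t) (r)) (s (t) (r))) (s (p (r) (r)) (s (t) (r)))) (f (p (g (r)) (s (t) (r))) (f (q (t) (r)) (g (r))))) = p(2, 2) = 3

value = 3


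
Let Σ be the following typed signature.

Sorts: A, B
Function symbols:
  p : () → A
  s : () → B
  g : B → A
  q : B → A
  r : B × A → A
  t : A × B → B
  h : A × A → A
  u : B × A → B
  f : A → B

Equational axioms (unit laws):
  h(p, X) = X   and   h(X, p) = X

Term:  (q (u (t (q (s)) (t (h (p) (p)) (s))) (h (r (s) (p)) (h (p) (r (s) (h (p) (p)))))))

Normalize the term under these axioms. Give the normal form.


normal form = (q (u (t (q (s)) (t (p) (s))) (h (r (s) (p)) (r (s) (p)))))

1. (q (u (t (q (s)) (t (h (p) (p)) (s))) (h (r (s) (p)) (h (p) (r (s) (h (p) (p)))))))  →  (q (u (t (q (s)) (t (p) (s))) (h (r (s) (p)) (h (p) (r (s) (h (p) (p)))))))
2. (q (u (t (q (s)) (t (p) (s))) (h (r (s) (p)) (h (p) (r (s) (h (p) (p)))))))  →  (q (u (t (q (s)) (t (p) (s))) (h (r (s) (p)) (r (s) (h (p) (p))))))
3. (q (u (t (q (s)) (t (p) (s))) (h (r (s) (p)) (r (s) (h (p) (p))))))  →  (q (u (t (q (s)) (t (p) (s))) (h (r (s) (p)) (r (s) (p)))))


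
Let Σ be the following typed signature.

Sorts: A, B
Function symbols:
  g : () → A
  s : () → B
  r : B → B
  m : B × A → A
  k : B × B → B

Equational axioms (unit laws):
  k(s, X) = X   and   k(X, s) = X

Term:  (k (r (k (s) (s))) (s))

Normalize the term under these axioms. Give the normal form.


1. (k (r (k (s) (s))) (s))  →  (r (k (s) (s)))
2. (r (k (s) (s)))  →  (r (s))

normal form = (r (s))


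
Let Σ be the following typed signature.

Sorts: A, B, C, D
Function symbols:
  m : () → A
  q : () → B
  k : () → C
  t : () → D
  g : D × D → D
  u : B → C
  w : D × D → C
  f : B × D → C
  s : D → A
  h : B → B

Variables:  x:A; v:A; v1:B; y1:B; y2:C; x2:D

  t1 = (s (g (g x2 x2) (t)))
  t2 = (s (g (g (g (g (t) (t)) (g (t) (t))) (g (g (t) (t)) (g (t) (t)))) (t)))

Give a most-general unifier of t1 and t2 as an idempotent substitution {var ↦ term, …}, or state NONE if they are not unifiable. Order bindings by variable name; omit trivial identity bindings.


{x2 ↦ (g (g (t) (t)) (g (t) (t)))}


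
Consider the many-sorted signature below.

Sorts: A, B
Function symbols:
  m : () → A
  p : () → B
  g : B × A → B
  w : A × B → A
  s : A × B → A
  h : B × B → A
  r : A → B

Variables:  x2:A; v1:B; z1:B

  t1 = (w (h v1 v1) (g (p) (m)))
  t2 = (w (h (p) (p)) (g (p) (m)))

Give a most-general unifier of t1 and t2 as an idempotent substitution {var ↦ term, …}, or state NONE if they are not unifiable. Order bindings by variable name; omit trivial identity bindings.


{v1 ↦ (p)}


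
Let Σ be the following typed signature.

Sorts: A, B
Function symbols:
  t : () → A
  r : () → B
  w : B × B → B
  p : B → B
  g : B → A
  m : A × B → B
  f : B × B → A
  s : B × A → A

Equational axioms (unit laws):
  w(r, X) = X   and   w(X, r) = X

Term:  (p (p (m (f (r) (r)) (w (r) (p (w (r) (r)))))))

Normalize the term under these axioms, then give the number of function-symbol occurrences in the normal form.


1. (p (p (m (f (r) (r)) (w (r) (p (w (r) (r)))))))  →  (p (p (m (f (r) (r)) (p (w (r) (r))))))
2. (p (p (m (f (r) (r)) (p (w (r) (r))))))  →  (p (p (m (f (r) (r)) (p (r)))))
normal form: (p (p (m (f (r) (r)) (p (r)))))

size = 8


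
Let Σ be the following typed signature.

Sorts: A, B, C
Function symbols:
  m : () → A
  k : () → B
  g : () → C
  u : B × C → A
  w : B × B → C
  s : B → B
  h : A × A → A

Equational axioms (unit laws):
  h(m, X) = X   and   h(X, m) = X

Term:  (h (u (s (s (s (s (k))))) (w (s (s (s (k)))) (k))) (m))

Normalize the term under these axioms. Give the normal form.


normal form = (u (s (s (s (s (k))))) (w (s (s (s (k)))) (k)))

1. (h (u (s (s (s (s (k))))) (w (s (s (s (k)))) (k))) (m))  →  (u (s (s (s (s (k))))) (w (s (s (s (k)))) (k)))


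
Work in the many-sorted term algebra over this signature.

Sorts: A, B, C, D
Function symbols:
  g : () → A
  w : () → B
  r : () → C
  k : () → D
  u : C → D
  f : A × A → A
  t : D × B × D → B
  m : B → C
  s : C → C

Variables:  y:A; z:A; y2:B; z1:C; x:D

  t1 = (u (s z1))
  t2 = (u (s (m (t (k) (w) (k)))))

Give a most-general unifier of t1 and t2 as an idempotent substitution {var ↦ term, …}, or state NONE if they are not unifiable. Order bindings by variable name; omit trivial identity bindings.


{z1 ↦ (m (t (k) (w) (k)))}


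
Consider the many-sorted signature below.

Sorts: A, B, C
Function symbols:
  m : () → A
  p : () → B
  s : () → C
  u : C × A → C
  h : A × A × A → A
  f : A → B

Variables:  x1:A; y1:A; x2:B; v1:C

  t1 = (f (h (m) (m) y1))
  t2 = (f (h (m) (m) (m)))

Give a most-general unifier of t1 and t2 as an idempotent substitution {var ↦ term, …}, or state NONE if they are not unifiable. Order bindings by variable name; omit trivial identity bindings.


{y1 ↦ (m)}


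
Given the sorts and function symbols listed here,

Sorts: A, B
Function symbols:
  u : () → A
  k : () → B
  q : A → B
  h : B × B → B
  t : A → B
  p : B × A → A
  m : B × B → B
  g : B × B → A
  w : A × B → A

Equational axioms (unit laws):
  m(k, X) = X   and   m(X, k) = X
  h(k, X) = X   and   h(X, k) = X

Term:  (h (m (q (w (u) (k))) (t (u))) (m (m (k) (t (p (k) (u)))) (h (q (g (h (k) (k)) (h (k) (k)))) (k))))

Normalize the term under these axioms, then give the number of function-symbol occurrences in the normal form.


1. (h (m (q (w (u) (k))) (t (u))) (m (m (k) (t (p (k) (u)))) (h (q (g (h (k) (k)) (h (k) (k)))) (k))))  →  (h (m (q (w (u) (k))) (t (u))) (m (t (p (k) (u))) (h (q (g (h (k) (k)) (h (k) (k)))) (k))))
2. (h (m (q (w (u) (k))) (t (u))) (m (t (p (k) (u))) (h (q (g (h (k) (k)) (h (k) (k)))) (k))))  →  (h (m (q (w (u) (k))) (t (u))) (m (t (p (k) (u))) (q (g (h (k) (k)) (h (k) (k))))))
3. (h (m (q (w (u) (k))) (t (u))) (m (t (p (k) (u))) (q (g (h (k) (k)) (h (k) (k))))))  →  (h (m (q (w (u) (k))) (t (u))) (m (t (p (k) (u))) (q (g (k) (h (k) (k))))))
4. (h (m (q (w (u) (k))) (t (u))) (m (t (p (k) (u))) (q (g (k) (h (k) (k))))))  →  (h (m (q (w (u) (k))) (t (u))) (m (t (p (k) (u))) (q (g (k) (k)))))
normal form: (h (m (q (w (u) (k))) (t (u))) (m (t (p (k) (u))) (q (g (k) (k)))))

size = 17


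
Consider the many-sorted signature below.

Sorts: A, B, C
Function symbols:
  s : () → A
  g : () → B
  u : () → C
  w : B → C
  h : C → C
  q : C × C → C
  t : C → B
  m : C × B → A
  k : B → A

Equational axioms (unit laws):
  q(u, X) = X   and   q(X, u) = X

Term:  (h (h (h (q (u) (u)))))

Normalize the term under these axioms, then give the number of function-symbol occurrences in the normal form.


1. (h (h (h (q (u) (u)))))  →  (h (h (h (u))))
normal form: (h (h (h (u))))

size = 4


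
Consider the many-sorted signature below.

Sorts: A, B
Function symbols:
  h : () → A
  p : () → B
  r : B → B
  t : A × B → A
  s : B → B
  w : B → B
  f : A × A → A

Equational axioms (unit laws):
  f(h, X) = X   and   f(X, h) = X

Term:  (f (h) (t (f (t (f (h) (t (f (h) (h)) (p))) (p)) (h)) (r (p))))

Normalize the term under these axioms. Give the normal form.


1. (f (h) (t (f (t (f (h) (t (f (h) (h)) (p))) (p)) (h)) (r (p))))  →  (t (f (t (f (h) (t (f (h) (h)) (p))) (p)) (h)) (r (p)))
2. (t (f (t (f (h) (t (f (h) (h)) (p))) (p)) (h)) (r (p)))  →  (t (t (f (h) (t (f (h) (h)) (p))) (p)) (r (p)))
3. (t (t (f (h) (t (f (h) (h)) (p))) (p)) (r (p)))  →  (t (t (t (f (h) (h)) (p)) (p)) (r (p)))
4. (t (t (t (f (h) (h)) (p)) (p)) (r (p)))  →  (t (t (t (h) (p)) (p)) (r (p)))

normal form = (t (t (t (h) (p)) (p)) (r (p)))
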